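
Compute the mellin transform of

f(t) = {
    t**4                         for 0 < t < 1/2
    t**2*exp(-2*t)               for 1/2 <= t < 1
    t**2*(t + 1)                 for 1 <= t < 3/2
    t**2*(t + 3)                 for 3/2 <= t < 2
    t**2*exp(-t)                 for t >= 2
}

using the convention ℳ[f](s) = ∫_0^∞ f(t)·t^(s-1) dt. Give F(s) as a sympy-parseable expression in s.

(320*2**(2*s)*(s + 2)*(s + 4) + 192*2**(2*s)*(s + 4) + 16*2**s*(s + 2)*(s + 3)*(s + 4)*uppergamma(s + 2, 2) - 32*2**s*(s + 2)*(s + 4) - 16*2**s*(s + 4) - 72*3**s*(s + 2)*(s + 4) - 72*3**s*(s + 4) + 4*(s + 2)*(s + 3)*(s + 4)*uppergamma(s + 2, 1) - 4*(s + 2)*(s + 3)*(s + 4)*uppergamma(s + 2, 2) + (s + 2)*(s + 3))/(16*2**s*(s + 2)*(s + 3)*(s + 4))
  Re(s) > -4

invert the shared t-power to get t**2 on [0, 1/2); exp(-2*t) on [1/2, 1); t + 1 on [1, 3/2); …
along the cuts 1/2, 1, 3/2, 2, ℳ[f](s) splits into 5 integrals
segment 0 to 1/2 holds t**4; add its integral
for t in [1/2, 1): the term is ∫ t**2*exp(-2*t)·t^(s-1)
over [1, 3/2), the kernel integral of t**2*(t + 1) enters the sum
between 3/2 and 2 the integrand is t**2*(t + 3)·t^(s-1)
∫ over [2, ∞) of t**2*exp(-t)·t^(s-1) joins the sum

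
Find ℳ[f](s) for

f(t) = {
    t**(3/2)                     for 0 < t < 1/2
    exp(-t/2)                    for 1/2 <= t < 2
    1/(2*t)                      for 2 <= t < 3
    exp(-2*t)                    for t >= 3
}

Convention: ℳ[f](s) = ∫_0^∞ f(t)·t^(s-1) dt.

treat the 4 regions marked off by 1/2, 2, 3 separately and sum
segment 0 to 1/2 holds t**(3/2); add its integral
on [1/2, 2): add ∫ exp(-t/2)·t^(s-1) dt
for t in [2, 3): the term is ∫ 1/(2*t)·t^(s-1)
over [3, ∞), the kernel integral of exp(-2*t) enters the sum

(12*24**s*(s - 1)*(2*s + 3)*uppergamma(s, 1/4) - 12*24**s*(s - 1)*(2*s + 3)*uppergamma(s, 1) - 3*24**s*(2*s + 3) + 2*36**s*(2*s + 3) + 12*6**s*(s - 1)*(2*s + 3)*uppergamma(s, 6) + 6*sqrt(2)*6**s*(s - 1))/(12*12**s*(s - 1)*(2*s + 3))
  Re(s) > -3/2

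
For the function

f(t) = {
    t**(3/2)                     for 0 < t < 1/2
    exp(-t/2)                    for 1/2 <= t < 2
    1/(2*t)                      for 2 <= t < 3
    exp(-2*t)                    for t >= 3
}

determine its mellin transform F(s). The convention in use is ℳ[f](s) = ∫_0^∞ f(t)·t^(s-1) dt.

(12*24**s*(s - 1)*(2*s + 3)*uppergamma(s, 1/4) - 12*24**s*(s - 1)*(2*s + 3)*uppergamma(s, 1) - 3*24**s*(2*s + 3) + 2*36**s*(2*s + 3) + 12*6**s*(s - 1)*(2*s + 3)*uppergamma(s, 6) + 6*sqrt(2)*6**s*(s - 1))/(12*12**s*(s - 1)*(2*s + 3))
  Re(s) > -3/2

the 4 pieces separated at 1/2, 2, 3 each add one integral
the [0, 1/2) slice contributes ∫ t**(3/2)·t^(s-1) dt
on [1/2, 2) integrate f = exp(-t/2) against the kernel
segment 2 to 3 holds 1/(2*t); add its integral
piece [3, ∞): integrate exp(-2*t) against the kernel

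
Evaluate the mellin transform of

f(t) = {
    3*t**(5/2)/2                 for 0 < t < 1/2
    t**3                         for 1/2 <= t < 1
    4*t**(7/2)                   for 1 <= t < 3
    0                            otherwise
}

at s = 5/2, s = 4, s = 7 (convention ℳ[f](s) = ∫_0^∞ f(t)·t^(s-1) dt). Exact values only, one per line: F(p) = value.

decompose at 1/2, 1; ℳ[f](s) sums the 3 pieces' integrals
for t in [0, 1/2): the term is ∫ 3*t**(5/2)/2·t^(s-1)
on [1/2, 1): add ∫ t**3·t^(s-1) dt
for t in [1, 3): the term is ∫ 4*t**(7/2)·t^(s-1)

F(5/2) = 5127139/10560 - sqrt(2)/352
F(4) = -5263/13440 + 3*sqrt(2)/1664 + 5832*sqrt(3)/5
F(7) = -60437/215040 + 3*sqrt(2)/19456 + 157464*sqrt(3)/7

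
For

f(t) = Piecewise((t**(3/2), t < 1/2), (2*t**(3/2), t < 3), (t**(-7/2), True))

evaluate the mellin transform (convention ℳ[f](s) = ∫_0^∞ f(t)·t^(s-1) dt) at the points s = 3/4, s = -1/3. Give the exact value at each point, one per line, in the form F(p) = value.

strip the shared t-power: t on [0, 1/2); 2*t on [1/2, 3); t**(-4) on [3, ∞)
split f at 1/2, 3: ℳ[f](s) collects 3 kernel integrals
∫ over [0, 1/2) of t**(3/2)·t^(s-1) joins the sum
piece [1/2, 3): integrate 2*t**(3/2) against the kernel
between 3 and ∞ the integrand is t**(-7/2)·t^(s-1)

F(3/4) = 2**(3/4)*(-33 + 2380*6**(1/4))/594
F(-1/3) = 2**(5/6)*(-1863 + 22370*6**(1/6))/8694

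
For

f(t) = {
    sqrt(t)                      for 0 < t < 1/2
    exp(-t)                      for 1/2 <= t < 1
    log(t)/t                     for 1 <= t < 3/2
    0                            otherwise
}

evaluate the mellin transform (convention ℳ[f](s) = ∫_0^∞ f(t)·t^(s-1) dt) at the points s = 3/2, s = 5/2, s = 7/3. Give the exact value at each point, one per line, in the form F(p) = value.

along the cuts 1/2, 1, ℳ[f](s) splits into 3 integrals
[0, 1/2) adds the kernel integral of sqrt(t)
piece [1/2, 1): integrate exp(-t) against the kernel
piece [1, 3/2): integrate log(t)/t against the kernel

F(3/2) = -2*sqrt(6) - exp(-1) - sqrt(pi)*erfc(1)/2 + sqrt(pi)*erfc(sqrt(2)/2)/2 + sqrt(2)*exp(-1/2)/2 + exp(-3/2)*log(3**(8*sqrt(6)*exp(3/2))/2**(8*sqrt(6)*exp(3/2)))/8 + 33/8
F(5/2) = -5*exp(-1)/2 - sqrt(6)/3 - 3*sqrt(pi)*erfc(1)/4 + 3*sqrt(pi)*erfc(sqrt(2)/2)/4 + 35/72 + exp(-3/2)*log(3**(36*sqrt(6)*exp(3/2))/2**(36*sqrt(6)*exp(3/2)))/72 + sqrt(2)*exp(-1/2)
F(7/3) = -uppergamma(7/3, 1) - 27*2**(2/3)*3**(1/3)/64 + 3*2**(1/6)/68 + log(3**(9*2**(2/3)*3**(1/3)/16)/2**(9*2**(2/3)*3**(1/3)/16)) + 9/16 + uppergamma(7/3, 1/2)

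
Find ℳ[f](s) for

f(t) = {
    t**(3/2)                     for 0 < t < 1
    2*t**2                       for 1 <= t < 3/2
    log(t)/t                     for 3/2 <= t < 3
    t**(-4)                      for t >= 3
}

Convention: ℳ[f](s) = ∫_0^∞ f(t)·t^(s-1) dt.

(324*2**s*(s - 4)*(s + 2)*(s**2 - 2*s + 1) - 324*2**s*(s - 4)*(2*s + 3)*(s**2 - 2*s + 1) - 108*3**s*s*(s - 4)*(s + 2)*(2*s + 3)*log(3) + 108*3**s*s*(s - 4)*(s + 2)*(2*s + 3)*log(2) - 108*3**s*(s - 4)*(s + 2)*(2*s + 3)*log(2) + 108*3**s*(s - 4)*(s + 2)*(2*s + 3) + 108*3**s*(s - 4)*(s + 2)*(2*s + 3)*log(3) + 729*3**s*(s - 4)*(2*s + 3)*(s**2 - 2*s + 1) + 54*6**s*s*(s - 4)*(s + 2)*(2*s + 3)*log(3) - 54*6**s*(s - 4)*(s + 2)*(2*s + 3)*log(3) - 54*6**s*(s - 4)*(s + 2)*(2*s + 3) - 2*6**s*(s + 2)*(2*s + 3)*(s**2 - 2*s + 1))/(162*2**s*(s - 4)*(s + 2)*(2*s + 3)*(s**2 - 2*s + 1))
  -3/2 < Re(s) < 4

summing 4 kernel integrals split by 1, 3/2, 3 yields ℳ[f](s)
∫ t**(3/2)·t^(s-1) over [0, 1)
∫ 2*t**2·t^(s-1) over [1, 3/2)
on [3/2, 3): add ∫ log(t)/t·t^(s-1) dt
segment [3, ∞) carries t**(-4); integrate it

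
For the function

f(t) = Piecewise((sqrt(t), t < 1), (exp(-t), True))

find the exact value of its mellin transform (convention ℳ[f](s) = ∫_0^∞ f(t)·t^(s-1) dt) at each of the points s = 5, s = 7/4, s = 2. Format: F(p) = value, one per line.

integrate the 2 segments split at 1, then add the results
segment 0 to 1 holds sqrt(t); add its integral
∫ exp(-t)·t^(s-1) over [1, ∞)

F(5) = 2/11 + 65*exp(-1)
F(7/4) = 4/9 + uppergamma(7/4, 1)
F(2) = 2/5 + 2*exp(-1)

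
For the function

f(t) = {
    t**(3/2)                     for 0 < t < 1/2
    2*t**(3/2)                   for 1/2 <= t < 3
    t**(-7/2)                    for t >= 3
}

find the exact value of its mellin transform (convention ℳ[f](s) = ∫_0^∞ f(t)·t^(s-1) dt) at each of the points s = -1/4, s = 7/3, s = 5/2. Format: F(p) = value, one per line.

F(-1/4) = 2**(3/4)*(-243 + 2918*6**(1/4))/1215
F(7/3) = 2**(1/6)*(-63 + 27400*6**(5/6))/3864
F(5/2) = 7837/192

back out the shared t-power: t**(5/2) on [0, 1/2); 2*t**(5/2) on [1/2, 3); t**(-5/2) on [3, ∞)
undo the shared t-power: t**2 on [0, 1/2); 2*t**2 on [1/2, 3); t**(-3) on [3, ∞)
peel off the shared t-power: t on [0, 1/2); 2*t on [1/2, 3); t**(-4) on [3, ∞)
cuts at 1/2, 3: linearity sums the 3 kernel integrals
segment [0, 1/2) carries t**(3/2); integrate it
[1/2, 3) adds the kernel integral of 2*t**(3/2)
segment 3 to ∞ holds t**(-7/2); add its integral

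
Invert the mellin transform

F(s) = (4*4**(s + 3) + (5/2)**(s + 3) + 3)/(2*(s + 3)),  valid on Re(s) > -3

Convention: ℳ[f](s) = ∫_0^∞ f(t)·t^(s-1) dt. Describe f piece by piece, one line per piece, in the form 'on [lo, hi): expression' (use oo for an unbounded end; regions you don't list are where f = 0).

on [0, 1): 4*t**3
on [1, 5/2): 5*t**3/2
on [5/2, 4): 2*t**3

cuts at 1, 5/2: linearity sums the 3 kernel integrals
segment 0 to 1 holds 4*t**3; add its integral
piece [1, 5/2): integrate 5*t**3/2 against the kernel
segment [5/2, 4) carries 2*t**3; integrate it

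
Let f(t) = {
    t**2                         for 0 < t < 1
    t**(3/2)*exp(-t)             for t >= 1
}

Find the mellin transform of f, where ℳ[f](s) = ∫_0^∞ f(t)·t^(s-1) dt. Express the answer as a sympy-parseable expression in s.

invert the shared t-power to get t**(3/2) on [0, 1); t*exp(-t) on [1, ∞)
reversing the shared t-power: sqrt(t) on [0, 1); exp(-t) on [1, ∞)
integrate the 2 segments split at 1, then add the results
the [0, 1) slice contributes ∫ t**2·t^(s-1) dt
segment 1 to ∞ holds t**(3/2)*exp(-t); add its integral

((s + 2)*uppergamma(s + 3/2, 1) + 1)/(s + 2)
  Re(s) > -2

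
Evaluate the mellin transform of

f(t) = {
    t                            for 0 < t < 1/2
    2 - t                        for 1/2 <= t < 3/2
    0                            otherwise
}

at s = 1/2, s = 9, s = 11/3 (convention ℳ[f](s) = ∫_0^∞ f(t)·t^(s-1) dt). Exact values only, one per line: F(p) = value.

f breaks at 1/2 into 2 integrals to sum
for t in [0, 1/2): the term is ∫ t·t^(s-1)
[1/2, 3/2) adds the kernel integral of (2 - t)

F(1/2) = sqrt(2)*(-10 + 9*sqrt(3))/6
F(9) = 255857/92160
F(11/3) = 3*2**(1/3)*(-34 + 621*3**(2/3))/4928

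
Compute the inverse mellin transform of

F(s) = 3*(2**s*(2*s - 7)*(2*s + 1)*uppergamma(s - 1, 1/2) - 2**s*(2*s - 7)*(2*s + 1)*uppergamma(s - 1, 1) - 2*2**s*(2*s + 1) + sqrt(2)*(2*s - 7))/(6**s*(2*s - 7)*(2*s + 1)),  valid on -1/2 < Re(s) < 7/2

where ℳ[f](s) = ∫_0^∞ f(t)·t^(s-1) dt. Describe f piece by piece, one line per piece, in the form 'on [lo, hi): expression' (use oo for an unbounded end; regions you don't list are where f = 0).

the shared t-power comes off first: 3*sqrt(3)*t**(3/2) on [0, 1/6); exp(-3*t) on [1/6, 1/3); sqrt(3)/(27*t**(5/2)) on [1/3, ∞)
invert the common scale on t to get t**(3/2) on [0, 1/2); exp(-t) on [1/2, 1); t**(-5/2) on [1, ∞)
along the cuts 1/6, 1/3, ℳ[f](s) splits into 3 integrals
piece [0, 1/6): integrate 3*sqrt(3)*sqrt(t) against the kernel
piece [1/6, 1/3): integrate exp(-3*t)/t against the kernel
the [1/3, ∞) slice contributes ∫ sqrt(3)/(27*t**(7/2))·t^(s-1) dt

on [0, 1/6): 3*sqrt(3)*sqrt(t)
on [1/6, 1/3): exp(-3*t)/t
on [1/3, oo): sqrt(3)/(27*t**(7/2))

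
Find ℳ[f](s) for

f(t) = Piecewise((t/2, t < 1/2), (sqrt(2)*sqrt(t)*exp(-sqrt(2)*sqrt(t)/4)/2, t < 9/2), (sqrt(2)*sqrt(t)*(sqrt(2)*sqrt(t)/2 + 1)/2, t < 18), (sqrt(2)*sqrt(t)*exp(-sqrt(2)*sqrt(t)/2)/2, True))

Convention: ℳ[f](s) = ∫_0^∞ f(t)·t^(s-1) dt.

(16*2**(4*s)*(s + 1)*(2*s + 1)*uppergamma(2*s + 1, 1/4) - 16*2**(4*s)*(s + 1)*(2*s + 1)*uppergamma(2*s + 1, 3/4) + 8*2**(2*s)*(s + 1)*(2*s + 1)*uppergamma(2*s + 1, 3) - 15*3**(2*s)*(2*s + 1) - 6*3**(2*s) + 48*6**(2*s)*(2*s + 1) + 12*6**(2*s) + 2*s + 1)/(4*2**s*(s + 1)*(2*s + 1))
  Re(s) > -1

back out the common scale on t: t on [0, 1/4); sqrt(t)*exp(-sqrt(t)/2) on [1/4, 9/4); sqrt(t)*(sqrt(t) + 1) on [9/4, 9); …
reversing the shared t-power: sqrt(t) on [0, 1/4); exp(-sqrt(t)/2) on [1/4, 9/4); sqrt(t) + 1 on [9/4, 9); …
back out the power substitution: t on [0, 1/2); exp(-t/2) on [1/2, 3/2); t + 1 on [3/2, 3); …
breakpoints 1/2, 9/2, 18: one integral from each of the 4 segments
[0, 1/2) adds the kernel integral of t/2
segment 1/2 to 9/2 holds sqrt(2)*sqrt(t)*exp(-sqrt(2)*sqrt(t)/4)/2; add its integral
on [9/2, 18): add ∫ sqrt(2)*sqrt(t)*(sqrt(2)*sqrt(t)/2 + 1)/2·t^(s-1) dt
segment 18 to ∞ holds sqrt(2)*sqrt(t)*exp(-sqrt(2)*sqrt(t)/2)/2; add its integral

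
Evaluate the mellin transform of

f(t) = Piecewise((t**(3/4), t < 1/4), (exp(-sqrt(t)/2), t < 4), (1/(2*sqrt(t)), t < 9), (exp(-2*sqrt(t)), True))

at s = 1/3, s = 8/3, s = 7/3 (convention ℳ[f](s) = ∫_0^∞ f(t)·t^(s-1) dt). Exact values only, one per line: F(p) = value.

F(1/3) = -3**(2/3) - 2*2**(2/3)*uppergamma(2/3, 1) + 2**(1/3)*uppergamma(2/3, 6) + 3*2**(5/6)/26 + 3*2**(2/3)/2 + 2*2**(2/3)*uppergamma(2/3, 1/4)
F(8/3) = -64*2**(1/3)*uppergamma(16/3, 1) - 48*2**(1/3)/13 + 3*2**(1/6)/1312 + 2**(2/3)*uppergamma(16/3, 6)/32 + 243*3**(1/3)/13 + 64*2**(1/3)*uppergamma(16/3, 1/4)
F(7/3) = -32*2**(2/3)*uppergamma(14/3, 1) - 24*2**(2/3)/11 + 3*2**(5/6)/1184 + 2**(1/3)*uppergamma(14/3, 6)/16 + 81*3**(2/3)/11 + 32*2**(2/3)*uppergamma(14/3, 1/4)

remove the power substitution first: t**(3/2) on [0, 1/2); exp(-t/2) on [1/2, 2); 1/(2*t) on [2, 3); …
cuts at 1/4, 4, 9: linearity sums the 4 kernel integrals
the [0, 1/4) slice contributes ∫ t**(3/4)·t^(s-1) dt
the [1/4, 4) slice contributes ∫ exp(-sqrt(t)/2)·t^(s-1) dt
on [4, 9): add ∫ 1/(2*sqrt(t))·t^(s-1) dt
piece [9, ∞): integrate exp(-2*sqrt(t)) against the kernel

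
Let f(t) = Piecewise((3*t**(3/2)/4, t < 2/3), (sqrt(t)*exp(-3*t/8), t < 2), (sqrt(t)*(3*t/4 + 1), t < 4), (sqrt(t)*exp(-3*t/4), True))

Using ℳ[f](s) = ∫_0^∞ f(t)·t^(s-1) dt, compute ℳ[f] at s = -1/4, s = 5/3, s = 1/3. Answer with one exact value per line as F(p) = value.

remove the shared t-power first: 3*t/4 on [0, 2/3); exp(-3*t/8) on [2/3, 2); 3*t/4 + 1 on [2, 4); …
back out the common scale on t: 3*t/2 on [0, 1/3); exp(-3*t/4) on [1/3, 1); 3*t/2 + 1 on [1, 2); …
the common scale on t comes off first: t on [0, 1/2); exp(-t/2) on [1/2, 3/2); t + 1 on [3/2, 3); …
integrate the 4 segments split at 2/3, 2, 4, then add the results
for t in [0, 2/3): the term is ∫ 3*t**(3/2)/4·t^(s-1)
on [2/3, 2) integrate f = sqrt(t)*exp(-3*t/8) against the kernel
on [2, 4): add ∫ sqrt(t)*(3*t/4 + 1)·t^(s-1) dt
piece [4, ∞): integrate sqrt(t)*exp(-3*t/4) against the kernel

F(-1/4) = 2**(1/4)*3**(3/4)*(-26*3**(1/4) - 5*sqrt(2)*uppergamma(1/4, 3/4) + 5*2**(1/4)*uppergamma(1/4, 3) + 2 + 5*sqrt(2)*uppergamma(1/4, 1/4) + 32*6**(1/4))/15
F(5/3) = 4*2**(1/6)*3**(5/6)*(-3952*2**(1/3)*uppergamma(13/6, 3/4) - 2079*3**(1/6) + 39 + 988*2**(1/6)*uppergamma(13/6, 3) + 3952*2**(1/3)*uppergamma(13/6, 1/4) + 12528*6**(1/6))/6669
F(1/3) = 2**(5/6)*3**(1/6)*(-111*3**(5/6) - 110*2**(2/3)*uppergamma(5/6, 3/4) + 55*2**(5/6)*uppergamma(5/6, 3) + 15 + 110*2**(2/3)*uppergamma(5/6, 1/4) + 156*6**(5/6))/165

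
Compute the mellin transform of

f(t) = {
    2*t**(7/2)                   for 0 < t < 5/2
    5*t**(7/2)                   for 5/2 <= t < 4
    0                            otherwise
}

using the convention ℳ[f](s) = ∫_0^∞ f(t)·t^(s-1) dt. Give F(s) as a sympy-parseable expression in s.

2*(5*4**(s + 7/2) - 3*(5/2)**(s + 7/2))/(2*s + 7)
  Re(s) > -7/2

split f at 5/2: ℳ[f](s) collects 2 kernel integrals
segment 0 to 5/2 holds 2*t**(7/2); add its integral
over [5/2, 4), the kernel integral of 5*t**(7/2) enters the sum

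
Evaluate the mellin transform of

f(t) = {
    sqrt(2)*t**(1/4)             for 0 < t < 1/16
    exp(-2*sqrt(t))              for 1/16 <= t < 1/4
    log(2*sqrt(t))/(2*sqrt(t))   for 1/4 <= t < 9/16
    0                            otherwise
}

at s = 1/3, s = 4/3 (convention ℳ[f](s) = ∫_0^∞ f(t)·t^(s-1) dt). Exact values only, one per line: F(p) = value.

F(1/3) = -3*6**(2/3) + log(2**(6**(2/3))/3**(6**(2/3))) - 2**(1/3)*uppergamma(2/3, 1) + 3*2**(1/6)/7 + 2**(1/3)*uppergamma(2/3, 1/2) + 9*2**(1/3)
F(4/3) = -2**(1/3)*uppergamma(8/3, 1)/4 - 9*6**(2/3)*log(2)/80 - 27*6**(2/3)/400 + 3*2**(1/6)/304 + 9*2**(1/3)/100 + 9*6**(2/3)*log(3)/80 + 2**(1/3)*uppergamma(8/3, 1/2)/4

the power substitution comes off first: sqrt(2)*sqrt(t) on [0, 1/4); exp(-2*t) on [1/4, 1/2); log(2*t)/(2*t) on [1/2, 3/4)
back out the common scale on t: sqrt(t) on [0, 1/2); exp(-t) on [1/2, 1); log(t)/t on [1, 3/2)
cuts at 1/16, 1/4: linearity sums the 3 kernel integrals
[0, 1/16) adds the kernel integral of sqrt(2)*t**(1/4)
on [1/16, 1/4) integrate f = exp(-2*sqrt(t)) against the kernel
the [1/4, 9/16) slice contributes ∫ log(2*sqrt(t))/(2*sqrt(t))·t^(s-1) dt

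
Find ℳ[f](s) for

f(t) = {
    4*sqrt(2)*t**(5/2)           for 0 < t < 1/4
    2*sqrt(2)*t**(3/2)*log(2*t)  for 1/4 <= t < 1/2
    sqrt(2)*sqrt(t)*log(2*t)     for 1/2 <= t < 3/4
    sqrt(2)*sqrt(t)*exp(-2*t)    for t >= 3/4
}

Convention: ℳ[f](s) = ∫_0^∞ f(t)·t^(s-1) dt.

2**(-2*s - 3/2)*(2**(s + 3/2)*(2*s + 1)**2*(2*s + 5)*(8*s + (2*s + 1)**2 + 8)*uppergamma(s + 1/2, 3/2) + 2**(s + 7/2)*(-2*s - 5)*(2*s + 1)**2 + 2**(s + 7/2)*(2*s + 5)*(8*s + (2*s + 1)**2 + 8) + 3**(s + 1/2)*(2*s + 1)*(2*s + 5)*(-4*log(2) + 4*log(3))*(8*s + (2*s + 1)**2 + 8) - 8*3**(s + 1/2)*(2*s + 5)*(8*s + (2*s + 1)**2 + 8) + (2*s + 1)**3*(2*s + 5)*log(4) + 4*(2*s + 1)**2*(2*s + 5)*log(2) + (2*s + 1)**2*(8*s + 20) + (2*s + 1)**2*(8*s + (2*s + 1)**2 + 8))/((2*s + 1)**2*(2*s + 5)*(8*s + (2*s + 1)**2 + 8))
  Re(s) > -5/2

back out the common scale on t: t**(5/2) on [0, 1/2); t**(3/2)*log(t) on [1/2, 1); sqrt(t)*log(t) on [1, 3/2); …
invert the shared t-power to get t**2 on [0, 1/2); t*log(t) on [1/2, 1); log(t) on [1, 3/2); …
integrate the 4 segments split at 1/4, 1/2, 3/4, then add the results
segment [0, 1/4) carries 4*sqrt(2)*t**(5/2); integrate it
the [1/4, 1/2) slice contributes ∫ 2*sqrt(2)*t**(3/2)*log(2*t)·t^(s-1) dt
[1/2, 3/4) adds the kernel integral of sqrt(2)*sqrt(t)*log(2*t)
[3/4, ∞) adds the kernel integral of sqrt(2)*sqrt(t)*exp(-2*t)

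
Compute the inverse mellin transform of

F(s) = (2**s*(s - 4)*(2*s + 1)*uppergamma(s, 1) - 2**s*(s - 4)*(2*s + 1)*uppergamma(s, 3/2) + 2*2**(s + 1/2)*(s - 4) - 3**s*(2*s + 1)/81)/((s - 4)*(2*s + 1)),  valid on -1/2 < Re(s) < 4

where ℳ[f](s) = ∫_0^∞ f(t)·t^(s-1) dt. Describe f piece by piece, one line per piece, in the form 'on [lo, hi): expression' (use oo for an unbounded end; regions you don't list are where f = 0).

along the cuts 2, 3, ℳ[f](s) splits into 3 integrals
between 0 and 2 the integrand is sqrt(t)·t^(s-1)
segment [2, 3) carries exp(-t/2); integrate it
on [3, ∞): add ∫ t**(-4)·t^(s-1) dt

on [0, 2): sqrt(t)
on [2, 3): exp(-t/2)
on [3, oo): t**(-4)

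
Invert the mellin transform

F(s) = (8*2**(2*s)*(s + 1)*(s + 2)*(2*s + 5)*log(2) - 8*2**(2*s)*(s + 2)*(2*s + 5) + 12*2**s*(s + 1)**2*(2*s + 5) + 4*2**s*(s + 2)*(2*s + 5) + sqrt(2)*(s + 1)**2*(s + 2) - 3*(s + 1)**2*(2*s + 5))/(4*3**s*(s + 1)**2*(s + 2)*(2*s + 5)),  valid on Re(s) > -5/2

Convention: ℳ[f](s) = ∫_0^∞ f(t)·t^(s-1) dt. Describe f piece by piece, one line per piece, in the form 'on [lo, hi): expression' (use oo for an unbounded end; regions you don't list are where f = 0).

on [0, 1/3): 9*sqrt(6)*t**(5/2)/8
on [1/3, 2/3): 27*t**2/4
on [2/3, 4/3): 3*t*log(3*t/2)/2

invert the common scale on t to get 9*sqrt(3)*t**(5/2) on [0, 1/6); 27*t**2 on [1/6, 1/3); 3*t*log(3*t) on [1/3, 2/3)
back out the common scale on t: t**(5/2) on [0, 1/2); 3*t**2 on [1/2, 1); t*log(t) on [1, 2)
undo the shared t-power: t**(3/2) on [0, 1/2); 3*t on [1/2, 1); log(t) on [1, 2)
breakpoints 1/3, 2/3: one integral from each of the 3 segments
over [0, 1/3), the kernel integral of 9*sqrt(6)*t**(5/2)/8 enters the sum
between 1/3 and 2/3 the integrand is 27*t**2/4·t^(s-1)
for t in [2/3, 4/3): the term is ∫ 3*t*log(3*t/2)/2·t^(s-1)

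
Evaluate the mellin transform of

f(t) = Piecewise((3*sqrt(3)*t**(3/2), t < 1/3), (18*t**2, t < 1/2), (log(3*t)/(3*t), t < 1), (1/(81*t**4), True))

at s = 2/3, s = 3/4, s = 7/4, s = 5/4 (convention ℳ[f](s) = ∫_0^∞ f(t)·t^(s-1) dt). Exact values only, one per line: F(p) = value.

F(2/3) = -809/270 + log(3**(-1 + 2**(1/3))/2**(2**(1/3))) - 5*3**(1/3)/52 + 123*2**(1/3)/32
F(3/4) = -5612/1053 - 4*log(3)/3 - 4*2**(1/4)*log(2)/3 - 28*3**(1/4)/297 + 4*2**(1/4)*log(3)/3 + 203*2**(1/4)/33
F(7/4) = -428/729 - 2*2**(1/4)*log(3)/9 - 44*3**(1/4)/1755 + 2*2**(1/4)*log(2)/9 + 4*log(3)/9 + 161*2**(1/4)/270
F(5/4) = -4748/891 - 2*2**(3/4)*log(3)/3 - 4*3**(3/4)/143 + 2*2**(3/4)*log(2)/3 + 4*log(3)/3 + 235*2**(3/4)/78

the common scale on t comes off first: t**(3/2) on [0, 1); 2*t**2 on [1, 3/2); log(t)/t on [3/2, 3); …
f breaks at 1/3, 1/2, 1 into 4 integrals to sum
segment 0 to 1/3 holds 3*sqrt(3)*t**(3/2); add its integral
segment [1/3, 1/2) carries 18*t**2; integrate it
∫ over [1/2, 1) of log(3*t)/(3*t)·t^(s-1) joins the sum
for t in [1, ∞): the term is ∫ 1/(81*t**4)·t^(s-1)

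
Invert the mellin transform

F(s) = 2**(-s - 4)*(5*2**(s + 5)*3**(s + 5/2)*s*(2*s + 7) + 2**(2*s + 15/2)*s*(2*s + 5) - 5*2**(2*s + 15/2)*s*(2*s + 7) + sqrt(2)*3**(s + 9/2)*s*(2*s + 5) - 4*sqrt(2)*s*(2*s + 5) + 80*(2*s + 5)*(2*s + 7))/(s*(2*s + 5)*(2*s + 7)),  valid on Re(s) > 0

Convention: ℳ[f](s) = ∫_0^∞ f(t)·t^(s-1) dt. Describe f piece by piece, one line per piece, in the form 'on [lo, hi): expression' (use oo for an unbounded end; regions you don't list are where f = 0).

on [0, 1/2): 5
on [1/2, 3/2): 2*t**(7/2)
on [3/2, 2): t**(7/2)/2
on [2, 3): 5*t**(5/2)

treat the 4 regions marked off by 1/2, 3/2, 2 separately and sum
segment [0, 1/2) carries 5; integrate it
[1/2, 3/2) adds the kernel integral of 2*t**(7/2)
∫ t**(7/2)/2·t^(s-1) over [3/2, 2)
∫ over [2, 3) of 5*t**(5/2)·t^(s-1) joins the sum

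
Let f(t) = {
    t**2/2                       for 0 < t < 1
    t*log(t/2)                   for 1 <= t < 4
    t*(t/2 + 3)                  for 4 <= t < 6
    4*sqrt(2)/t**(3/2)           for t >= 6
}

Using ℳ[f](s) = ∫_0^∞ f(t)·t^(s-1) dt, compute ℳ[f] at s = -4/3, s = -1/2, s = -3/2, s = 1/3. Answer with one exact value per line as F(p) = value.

the shared t-power comes off first: t/2 on [0, 1); log(t/2) on [1, 4); t/2 + 3 on [4, 6); …
undo the common scale on t: t on [0, 1/2); log(t) on [1/2, 2); t + 3 on [2, 3); …
treat the 4 regions marked off by 1, 4, 6 separately and sum
for t in [0, 1): the term is ∫ t**2/2·t^(s-1)
over [1, 4), the kernel integral of t*log(t/2) enters the sum
segment 4 to 6 holds t*(t/2 + 3); add its integral
∫ 4*sqrt(2)/t**(3/2)·t^(s-1) over [6, ∞)

F(-4/3) = -log(2**(3*2**(1/3)/2 + 3)) - 3*6**(2/3)/4 - 3*2**(1/3)/2 + 2**(2/3)*3**(1/6)/153 + 39/4
F(-1/2) = -55/3 + sqrt(2)/18 + 6*log(2) + 8*sqrt(6)
F(-3/2) = -3*log(2) + sqrt(2)/162 + 4
F(1/3) = -411*2**(2/3)/28 + 4*2**(1/3)*3**(5/6)/21 + 87/112 + log(2**(3/4 + 3*2**(2/3))) + 297*6**(1/3)/14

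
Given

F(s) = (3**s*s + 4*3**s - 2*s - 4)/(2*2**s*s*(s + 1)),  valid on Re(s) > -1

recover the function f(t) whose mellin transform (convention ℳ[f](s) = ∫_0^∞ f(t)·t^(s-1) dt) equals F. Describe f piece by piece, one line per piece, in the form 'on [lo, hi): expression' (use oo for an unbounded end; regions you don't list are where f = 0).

decompose at 1/2; ℳ[f](s) sums the 2 pieces' integrals
∫ over [0, 1/2) of t·t^(s-1) joins the sum
between 1/2 and 3/2 the integrand is (2 - t)·t^(s-1)

on [0, 1/2): t
on [1/2, 3/2): 2 - t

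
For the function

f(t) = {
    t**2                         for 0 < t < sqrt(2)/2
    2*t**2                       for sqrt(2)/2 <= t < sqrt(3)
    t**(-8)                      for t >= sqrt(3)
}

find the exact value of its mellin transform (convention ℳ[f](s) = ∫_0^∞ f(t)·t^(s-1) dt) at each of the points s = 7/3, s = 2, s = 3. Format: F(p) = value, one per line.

F(7/3) = 2**(5/6)*(-459 + 33100*6**(1/6))/15912
F(2) = 5759/1296
F(3) = sqrt(2)*(-27 + 1948*sqrt(6))/1080

reversing the power substitution: t on [0, 1/2); 2*t on [1/2, 3); t**(-4) on [3, ∞)
slice at sqrt(2)/2, sqrt(3), transform all 3 pieces, and sum them
on [0, sqrt(2)/2) integrate f = t**2 against the kernel
[sqrt(2)/2, sqrt(3)) adds the kernel integral of 2*t**2
on [sqrt(3), ∞): add ∫ t**(-8)·t^(s-1) dt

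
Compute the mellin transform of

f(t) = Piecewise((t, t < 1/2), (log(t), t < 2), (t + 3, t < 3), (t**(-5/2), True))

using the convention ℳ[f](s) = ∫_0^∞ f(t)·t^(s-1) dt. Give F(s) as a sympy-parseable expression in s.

(-270*2**(2*s)*s**2*(2*s - 5) + 54*2**(2*s)*s*(s + 1)*(2*s - 5)*log(2) - 162*2**(2*s)*s*(2*s - 5) - 54*2**(2*s)*(s + 1)*(2*s - 5) - 4*sqrt(3)*6**s*s**2*(s + 1) + 324*6**s*s**2*(2*s - 5) + 162*6**s*s*(2*s - 5) + 27*s**2*(2*s - 5) + 54*s*(s + 1)*(2*s - 5)*log(2) + (2*s - 5)*(54*s + 54))/(54*2**s*s**2*(s + 1)*(2*s - 5))
  -1 < Re(s) < 5/2

the 4 pieces separated at 1/2, 2, 3 each add one integral
between 0 and 1/2 the integrand is t·t^(s-1)
between 1/2 and 2 the integrand is log(t)·t^(s-1)
on [2, 3) integrate f = (t + 3) against the kernel
segment [3, ∞) carries t**(-5/2); integrate it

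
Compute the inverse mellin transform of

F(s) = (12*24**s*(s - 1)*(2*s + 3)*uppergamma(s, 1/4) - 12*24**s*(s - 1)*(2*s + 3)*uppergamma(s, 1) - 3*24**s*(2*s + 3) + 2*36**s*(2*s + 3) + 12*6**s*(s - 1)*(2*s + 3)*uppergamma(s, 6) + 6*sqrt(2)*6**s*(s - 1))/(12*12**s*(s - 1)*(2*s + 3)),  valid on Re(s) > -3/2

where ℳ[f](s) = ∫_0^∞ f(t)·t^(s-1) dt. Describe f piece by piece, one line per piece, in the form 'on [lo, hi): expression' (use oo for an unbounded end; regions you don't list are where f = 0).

split f at 1/2, 2, 3: ℳ[f](s) collects 4 kernel integrals
∫ t**(3/2)·t^(s-1) over [0, 1/2)
[1/2, 2) adds the kernel integral of exp(-t/2)
segment 2 to 3 holds 1/(2*t); add its integral
segment [3, ∞) carries exp(-2*t); integrate it

on [0, 1/2): t**(3/2)
on [1/2, 2): exp(-t/2)
on [2, 3): 1/(2*t)
on [3, oo): exp(-2*t)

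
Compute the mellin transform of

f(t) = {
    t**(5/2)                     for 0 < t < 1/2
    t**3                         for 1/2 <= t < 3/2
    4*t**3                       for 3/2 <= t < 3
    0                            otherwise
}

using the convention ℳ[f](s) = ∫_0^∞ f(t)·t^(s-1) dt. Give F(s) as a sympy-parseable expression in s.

integrate the 3 segments split at 1/2, 3/2, then add the results
∫ over [0, 1/2) of t**(5/2)·t^(s-1) joins the sum
for t in [1/2, 3/2): the term is ∫ t**3·t^(s-1)
segment [3/2, 3) carries 4*t**3; integrate it

(-81*3**s*(2*s + 5) + 864*6**s*(2*s + 5) - 2*s + 2*sqrt(2)*(s + 3) - 5)/(8*2**s*(s + 3)*(2*s + 5))
  Re(s) > -5/2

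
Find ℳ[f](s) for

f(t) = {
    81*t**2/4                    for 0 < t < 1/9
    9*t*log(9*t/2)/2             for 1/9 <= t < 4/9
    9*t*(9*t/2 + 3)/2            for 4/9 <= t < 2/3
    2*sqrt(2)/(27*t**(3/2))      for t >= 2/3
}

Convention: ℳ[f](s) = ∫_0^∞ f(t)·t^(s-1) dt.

invert the common scale on t to get 9*t**2 on [0, 1/6); 3*t*log(3*t) on [1/6, 2/3); 3*t*(3*t + 3) on [2/3, 1); …
peel off the common scale on t: t**2 on [0, 1/2); t*log(t) on [1/2, 2); t*(t + 3) on [2, 3); …
peel off the shared t-power: t on [0, 1/2); log(t) on [1/2, 2); t + 3 on [2, 3); …
integrate the 4 segments split at 1/9, 4/9, 2/3, then add the results
between 0 and 1/9 the integrand is 81*t**2/4·t^(s-1)
the [1/9, 4/9) slice contributes ∫ 9*t*log(9*t/2)/2·t^(s-1) dt
on [4/9, 2/3) integrate f = 9*t*(9*t/2 + 3)/2 against the kernel
for t in [2/3, ∞): the term is ∫ 2*sqrt(2)/(27*t**(3/2))·t^(s-1)

(360*2**(2*s)*(3 - 2*s)*(s + 1)**2 + 72*2**(2*s)*(s + 1)*(s + 2)*(2*s - 3)*log(2) - 216*2**(2*s)*(s + 1)*(2*s - 3) - 72*2**(2*s)*(s + 2)*(2*s - 3) - 8*sqrt(3)*6**s*(s + 1)**2*(s + 2) + 648*6**s*(s + 1)**2*(2*s - 3) + 324*6**s*(s + 1)*(2*s - 3) + 9*(s + 1)**2*(2*s - 3) + 18*(s + 1)*(s + 2)*(2*s - 3)*log(2) + 18*(s + 2)*(2*s - 3))/(36*3**(2*s)*(s + 1)**2*(s + 2)*(2*s - 3))
  -2 < Re(s) < 3/2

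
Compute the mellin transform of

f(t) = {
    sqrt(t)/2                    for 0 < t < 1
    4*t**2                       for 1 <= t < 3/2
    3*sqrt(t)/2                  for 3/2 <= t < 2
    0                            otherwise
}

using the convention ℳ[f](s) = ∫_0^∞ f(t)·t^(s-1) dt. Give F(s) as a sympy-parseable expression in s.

decompose at 1, 3/2; ℳ[f](s) sums the 3 pieces' integrals
between 0 and 1 the integrand is sqrt(t)/2·t^(s-1)
segment [1, 3/2) carries 4*t**2; integrate it
on [3/2, 2): add ∫ 3*sqrt(t)/2·t^(s-1) dt

(3*2**(s + 1/2)*(s + 2) - 3*(3/2)**(s + 1/2)*(s + 2) + 4*(3/2)**(s + 2)*(2*s + 1) - 7*s - 2)/((s + 2)*(2*s + 1))
  Re(s) > -1/2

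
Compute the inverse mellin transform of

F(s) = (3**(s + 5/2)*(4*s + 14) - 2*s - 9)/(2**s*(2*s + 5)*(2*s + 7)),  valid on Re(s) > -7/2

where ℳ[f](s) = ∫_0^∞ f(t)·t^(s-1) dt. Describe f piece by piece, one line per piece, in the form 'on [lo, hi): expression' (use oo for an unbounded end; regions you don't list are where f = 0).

on [0, 1/2): 4*sqrt(2)*t**(7/2)
on [1/2, 3/2): 4*sqrt(2)*t**(5/2)

peel off the shared t-power: 4*sqrt(2)*t**(5/2) on [0, 1/2); 4*sqrt(2)*t**(3/2) on [1/2, 3/2)
peel off the common scale on t: t**(5/2) on [0, 1); 2*t**(3/2) on [1, 3)
strip the shared t-power: t**(3/2) on [0, 1); 2*sqrt(t) on [1, 3)
the 2 pieces separated at 1/2 each add one integral
[0, 1/2) adds the kernel integral of 4*sqrt(2)*t**(7/2)
between 1/2 and 3/2 the integrand is 4*sqrt(2)*t**(5/2)·t^(s-1)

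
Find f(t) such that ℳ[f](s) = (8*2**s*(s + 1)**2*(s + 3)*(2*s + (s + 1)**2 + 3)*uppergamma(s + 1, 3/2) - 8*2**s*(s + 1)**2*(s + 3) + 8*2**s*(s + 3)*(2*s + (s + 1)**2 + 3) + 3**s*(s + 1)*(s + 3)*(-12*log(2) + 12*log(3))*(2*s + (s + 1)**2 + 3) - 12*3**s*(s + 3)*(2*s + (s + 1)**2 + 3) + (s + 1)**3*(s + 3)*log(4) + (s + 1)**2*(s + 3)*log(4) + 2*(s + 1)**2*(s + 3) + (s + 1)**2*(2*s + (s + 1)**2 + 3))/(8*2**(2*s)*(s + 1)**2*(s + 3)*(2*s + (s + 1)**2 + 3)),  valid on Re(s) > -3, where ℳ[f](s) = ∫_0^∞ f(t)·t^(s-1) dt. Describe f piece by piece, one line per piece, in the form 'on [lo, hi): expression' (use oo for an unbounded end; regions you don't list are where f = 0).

the common scale on t comes off first: t**3 on [0, 1/2); t**2*log(t) on [1/2, 1); t*log(t) on [1, 3/2); …
remove the shared t-power first: t**2 on [0, 1/2); t*log(t) on [1/2, 1); log(t) on [1, 3/2); …
split f at 1/4, 1/2, 3/4: ℳ[f](s) collects 4 kernel integrals
the [0, 1/4) slice contributes ∫ 8*t**3·t^(s-1) dt
the [1/4, 1/2) slice contributes ∫ 4*t**2*log(2*t)·t^(s-1) dt
between 1/2 and 3/4 the integrand is 2*t*log(2*t)·t^(s-1)
segment [3/4, ∞) carries 2*t*exp(-2*t); integrate it

on [0, 1/4): 8*t**3
on [1/4, 1/2): 4*t**2*log(2*t)
on [1/2, 3/4): 2*t*log(2*t)
on [3/4, oo): 2*t*exp(-2*t)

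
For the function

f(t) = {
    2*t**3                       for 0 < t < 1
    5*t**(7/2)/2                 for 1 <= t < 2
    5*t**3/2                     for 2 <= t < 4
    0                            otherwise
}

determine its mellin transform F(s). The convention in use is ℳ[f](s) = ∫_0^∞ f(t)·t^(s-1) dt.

(160*2**(2*s)*(2*s + 7) - 20*2**s*(2*s + 7) + 40*2**(s + 1/2)*(s + 3) - s - 1)/((s + 3)*(2*s + 7))
  Re(s) > -3

the 3 pieces separated at 1, 2 each add one integral
∫ 2*t**3·t^(s-1) over [0, 1)
∫ over [1, 2) of 5*t**(7/2)/2·t^(s-1) joins the sum
segment [2, 4) carries 5*t**3/2; integrate it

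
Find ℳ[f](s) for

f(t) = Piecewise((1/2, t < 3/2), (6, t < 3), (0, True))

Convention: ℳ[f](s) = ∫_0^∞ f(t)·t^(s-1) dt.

f breaks at 3/2 into 2 integrals to sum
on [0, 3/2): add ∫ 1/2·t^(s-1) dt
segment [3/2, 3) carries 6; integrate it

(12*3**s - 11*(3/2)**s)/(2*s)
  Re(s) > 0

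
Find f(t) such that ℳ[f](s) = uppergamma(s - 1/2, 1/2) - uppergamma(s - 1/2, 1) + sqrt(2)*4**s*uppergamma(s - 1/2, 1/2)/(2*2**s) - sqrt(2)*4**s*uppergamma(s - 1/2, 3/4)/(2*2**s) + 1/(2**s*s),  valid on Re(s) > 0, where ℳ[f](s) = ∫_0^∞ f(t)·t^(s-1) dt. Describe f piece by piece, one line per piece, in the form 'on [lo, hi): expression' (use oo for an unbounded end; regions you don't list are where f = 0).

on [0, 1/2): 1
on [1/2, 1): exp(-t)/sqrt(t)
on [1, 3/2): exp(-t/2)/sqrt(t)

strip the shared t-power: t on [0, 1/2); sqrt(t)*exp(-t) on [1/2, 1); sqrt(t)*exp(-t/2) on [1, 3/2)
the shared t-power comes off first: sqrt(t) on [0, 1/2); exp(-t) on [1/2, 1); exp(-t/2) on [1, 3/2)
integrate the 3 segments split at 1/2, 1, then add the results
on [0, 1/2) integrate f = 1 against the kernel
between 1/2 and 1 the integrand is exp(-t)/sqrt(t)·t^(s-1)
on [1, 3/2): add ∫ exp(-t/2)/sqrt(t)·t^(s-1) dt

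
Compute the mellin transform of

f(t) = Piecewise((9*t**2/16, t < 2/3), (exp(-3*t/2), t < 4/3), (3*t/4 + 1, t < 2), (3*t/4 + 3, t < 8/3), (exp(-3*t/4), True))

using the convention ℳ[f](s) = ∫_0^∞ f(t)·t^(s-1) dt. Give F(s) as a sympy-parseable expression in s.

invert the common scale on t to get t**2/4 on [0, 1); exp(-t) on [1, 2); t/2 + 1 on [2, 3); …
peel off the common scale on t: t**2 on [0, 1/2); exp(-2*t) on [1/2, 1); t + 1 on [1, 3/2); …
breakpoints 2/3, 4/3, 2, 8/3: one integral from each of the 5 segments
between 0 and 2/3 the integrand is 9*t**2/16·t^(s-1)
on [2/3, 4/3) integrate f = exp(-3*t/2) against the kernel
segment 4/3 to 2 holds (3*t/4 + 1); add its integral
[2, 8/3) adds the kernel integral of (3*t/4 + 3)
[8/3, ∞) adds the kernel integral of exp(-3*t/4)

(20*2**(2*s)*s*(s + 2) + 12*2**(2*s)*(s + 2) + 4*2**s*s*(s + 1)*(s + 2)*uppergamma(s, 2) - 8*2**s*s*(s + 2) - 4*2**s*(s + 2) - 8*3**s*s*(s + 2) - 8*3**s*(s + 2) + 4*s*(s + 1)*(s + 2)*uppergamma(s, 1) - 4*s*(s + 1)*(s + 2)*uppergamma(s, 2) + s*(s + 1))/(4*(3/2)**s*s*(s + 1)*(s + 2))
  Re(s) > -2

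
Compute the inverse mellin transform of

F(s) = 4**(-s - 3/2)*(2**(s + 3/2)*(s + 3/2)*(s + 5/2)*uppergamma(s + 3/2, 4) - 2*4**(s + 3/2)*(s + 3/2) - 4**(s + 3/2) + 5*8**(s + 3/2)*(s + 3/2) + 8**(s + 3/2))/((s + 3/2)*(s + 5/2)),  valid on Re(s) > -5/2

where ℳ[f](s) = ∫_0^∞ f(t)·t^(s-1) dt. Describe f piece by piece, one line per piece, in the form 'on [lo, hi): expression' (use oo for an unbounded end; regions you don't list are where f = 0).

on [0, 1): t**(5/2)
on [1, 2): t**(3/2)*(2*t + 1)
on [2, oo): t**(3/2)*exp(-2*t)

remove the shared t-power first: t**2 on [0, 1); t*(2*t + 1) on [1, 2); t*exp(-2*t) on [2, ∞)
back out the shared t-power: 1 on [0, 1); (2*t + 1)/t on [1, 2); exp(-2*t)/t on [2, ∞)
reversing the shared t-power: t on [0, 1); 2*t + 1 on [1, 2); exp(-2*t) on [2, ∞)
f breaks at 1, 2 into 3 integrals to sum
∫ t**(5/2)·t^(s-1) over [0, 1)
on [1, 2) integrate f = t**(3/2)*(2*t + 1) against the kernel
over [2, ∞), the kernel integral of t**(3/2)*exp(-2*t) enters the sum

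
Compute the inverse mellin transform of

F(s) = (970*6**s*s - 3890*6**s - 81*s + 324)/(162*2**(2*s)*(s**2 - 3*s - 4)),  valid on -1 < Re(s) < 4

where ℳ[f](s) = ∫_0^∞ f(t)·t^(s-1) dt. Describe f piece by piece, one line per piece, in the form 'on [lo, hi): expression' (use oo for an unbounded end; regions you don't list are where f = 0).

on [0, 1/4): 2*t
on [1/4, 3/2): 4*t
on [3/2, oo): 1/(16*t**4)

the common scale on t comes off first: t on [0, 1/2); 2*t on [1/2, 3); t**(-4) on [3, ∞)
along the cuts 1/4, 3/2, ℳ[f](s) splits into 3 integrals
piece [0, 1/4): integrate 2*t against the kernel
∫ 4*t·t^(s-1) over [1/4, 3/2)
for t in [3/2, ∞): the term is ∫ 1/(16*t**4)·t^(s-1)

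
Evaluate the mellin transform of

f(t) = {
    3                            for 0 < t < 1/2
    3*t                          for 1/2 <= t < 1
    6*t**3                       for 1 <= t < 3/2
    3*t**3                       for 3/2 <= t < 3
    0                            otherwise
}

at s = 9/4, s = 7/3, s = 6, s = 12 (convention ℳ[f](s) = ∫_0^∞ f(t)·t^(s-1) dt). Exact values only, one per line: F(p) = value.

F(9/4) = 2**(3/4)*(-480*2**(1/4) + 476 + 9477*3**(1/4) + 303264*6**(1/4))/4368
F(7/3) = -9/40 + 117*2**(2/3)/1120 + 2187*2**(2/3)*3**(1/3)/1024 + 2187*3**(1/3)/16
F(6) = 70679141/10752
F(12) = 6112590974901/2129920

split f at 1/2, 1, 3/2: ℳ[f](s) collects 4 kernel integrals
on [0, 1/2): add ∫ 3·t^(s-1) dt
[1/2, 1) adds the kernel integral of 3*t
on [1, 3/2) integrate f = 6*t**3 against the kernel
for t in [3/2, 3): the term is ∫ 3*t**3·t^(s-1)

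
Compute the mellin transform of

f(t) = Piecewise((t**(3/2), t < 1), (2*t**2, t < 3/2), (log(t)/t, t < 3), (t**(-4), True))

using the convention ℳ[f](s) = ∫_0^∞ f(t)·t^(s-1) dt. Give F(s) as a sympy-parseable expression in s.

(324*2**s*(s - 4)*(s + 2)*(s**2 - 2*s + 1) - 324*2**s*(s - 4)*(2*s + 3)*(s**2 - 2*s + 1) - 108*3**s*s*(s - 4)*(s + 2)*(2*s + 3)*log(3) + 108*3**s*s*(s - 4)*(s + 2)*(2*s + 3)*log(2) - 108*3**s*(s - 4)*(s + 2)*(2*s + 3)*log(2) + 108*3**s*(s - 4)*(s + 2)*(2*s + 3) + 108*3**s*(s - 4)*(s + 2)*(2*s + 3)*log(3) + 729*3**s*(s - 4)*(2*s + 3)*(s**2 - 2*s + 1) + 54*6**s*s*(s - 4)*(s + 2)*(2*s + 3)*log(3) - 54*6**s*(s - 4)*(s + 2)*(2*s + 3)*log(3) - 54*6**s*(s - 4)*(s + 2)*(2*s + 3) - 2*6**s*(s + 2)*(2*s + 3)*(s**2 - 2*s + 1))/(162*2**s*(s - 4)*(s + 2)*(2*s + 3)*(s**2 - 2*s + 1))
  -3/2 < Re(s) < 4

the 4 pieces separated at 1, 3/2, 3 each add one integral
piece [0, 1): integrate t**(3/2) against the kernel
[1, 3/2) adds the kernel integral of 2*t**2
between 3/2 and 3 the integrand is log(t)/t·t^(s-1)
[3, ∞) adds the kernel integral of t**(-4)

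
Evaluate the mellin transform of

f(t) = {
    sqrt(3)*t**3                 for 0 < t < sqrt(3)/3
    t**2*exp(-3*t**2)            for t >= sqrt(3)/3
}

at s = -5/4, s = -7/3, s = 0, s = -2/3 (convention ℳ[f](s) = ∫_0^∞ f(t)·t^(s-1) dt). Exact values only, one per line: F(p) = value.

F(-5/4) = 3**(5/8)*(7*uppergamma(3/8, 1) + 8)/42
F(-7/3) = 3**(1/6)*(uppergamma(-1/6, 1) + 3)/2
F(0) = exp(-1)/6 + 1/9
F(-2/3) = 3**(1/3)*(7*uppergamma(2/3, 1) + 6)/42

peel off the shared t-power: sqrt(3)*t on [0, sqrt(3)/3); exp(-3*t**2) on [sqrt(3)/3, ∞)
reversing the power substitution: sqrt(3)*sqrt(t) on [0, 1/3); exp(-3*t) on [1/3, ∞)
peel off the common scale on t: sqrt(t) on [0, 1); exp(-t) on [1, ∞)
summing 2 kernel integrals split by sqrt(3)/3 yields ℳ[f](s)
on [0, sqrt(3)/3): add ∫ sqrt(3)*t**3·t^(s-1) dt
on [sqrt(3)/3, ∞): add ∫ t**2*exp(-3*t**2)·t^(s-1) dt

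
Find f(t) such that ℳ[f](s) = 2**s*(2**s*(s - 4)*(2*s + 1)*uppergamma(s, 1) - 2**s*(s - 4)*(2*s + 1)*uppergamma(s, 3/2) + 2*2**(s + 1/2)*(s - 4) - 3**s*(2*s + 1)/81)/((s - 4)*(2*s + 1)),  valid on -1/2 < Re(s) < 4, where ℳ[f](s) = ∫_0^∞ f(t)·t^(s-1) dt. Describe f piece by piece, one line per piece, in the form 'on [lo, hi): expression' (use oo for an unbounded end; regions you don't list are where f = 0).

on [0, 4): sqrt(2)*sqrt(t)/2
on [4, 6): exp(-t/4)
on [6, oo): 16/t**4

the common scale on t comes off first: sqrt(t) on [0, 2); exp(-t/2) on [2, 3); t**(-4) on [3, ∞)
f breaks at 4, 6 into 3 integrals to sum
on [0, 4): add ∫ sqrt(2)*sqrt(t)/2·t^(s-1) dt
on [4, 6) integrate f = exp(-t/4) against the kernel
segment [6, ∞) carries 16/t**4; integrate it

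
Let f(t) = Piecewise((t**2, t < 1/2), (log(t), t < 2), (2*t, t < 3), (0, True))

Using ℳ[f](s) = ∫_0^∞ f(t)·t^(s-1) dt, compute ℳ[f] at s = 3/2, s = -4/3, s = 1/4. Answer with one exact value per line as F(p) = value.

F(3/2) = sqrt(2)*(-9979 + 3780*log(2) + 9072*sqrt(6))/2520
F(-4/3) = 2**(1/3)*(-64*6**(2/3) - log(2**(12*2**(1/3) + 96)) + 120 + 183*2**(1/3))/64
F(1/4) = 2**(3/4)*(-864*sqrt(2) + log(2**(180 + 180*sqrt(2))) + 216*6**(1/4) + 725)/90

the 3 pieces separated at 1/2, 2 each add one integral
∫ t**2·t^(s-1) over [0, 1/2)
segment 1/2 to 2 holds log(t); add its integral
on [2, 3): add ∫ 2*t·t^(s-1) dt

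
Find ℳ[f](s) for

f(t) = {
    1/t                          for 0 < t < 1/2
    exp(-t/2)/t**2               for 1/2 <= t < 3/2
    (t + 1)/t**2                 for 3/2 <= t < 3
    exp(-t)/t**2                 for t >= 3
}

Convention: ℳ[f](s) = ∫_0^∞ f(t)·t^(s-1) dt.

peel off the shared t-power: 1 on [0, 1/2); exp(-t/2)/t on [1/2, 3/2); (t + 1)/t on [3/2, 3); …
invert the shared t-power to get t on [0, 1/2); exp(-t/2) on [1/2, 3/2); t + 1 on [3/2, 3); …
the 4 pieces separated at 1/2, 3/2, 3 each add one integral
on [0, 1/2) integrate f = 1/t against the kernel
on [1/2, 3/2): add ∫ exp(-t/2)/t**2·t^(s-1) dt
between 3/2 and 3 the integrand is (t + 1)/t**2·t^(s-1)
for t in [3, ∞): the term is ∫ exp(-t)/t**2·t^(s-1)

(9*2**(2*s)*(s - 2)*(s - 1)*uppergamma(s - 2, 1/4) - 9*2**(2*s)*(s - 2)*(s - 1)*uppergamma(s - 2, 3/4) + 36*2**s*(s - 2)*(s - 1)*uppergamma(s - 2, 3) + 40*3**s*(2 - s) - 16*3**s + 16*6**s*(s - 2) + 4*6**s + 72*s - 144)/(36*2**s*(s - 2)*(s - 1))
  Re(s) > 1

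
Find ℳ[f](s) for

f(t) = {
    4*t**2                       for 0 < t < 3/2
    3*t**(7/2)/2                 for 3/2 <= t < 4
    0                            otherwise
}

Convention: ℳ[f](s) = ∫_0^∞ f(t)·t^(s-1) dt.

(4*(3/2)**(s + 2)*(2*s + 7) - 3*(3/2)**(s + 7/2)*(s + 2) + 3*4**(s + 7/2)*(s + 2))/((s + 2)*(2*s + 7))
  Re(s) > -2

f breaks at 3/2 into 2 integrals to sum
between 0 and 3/2 the integrand is 4*t**2·t^(s-1)
segment [3/2, 4) carries 3*t**(7/2)/2; integrate it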